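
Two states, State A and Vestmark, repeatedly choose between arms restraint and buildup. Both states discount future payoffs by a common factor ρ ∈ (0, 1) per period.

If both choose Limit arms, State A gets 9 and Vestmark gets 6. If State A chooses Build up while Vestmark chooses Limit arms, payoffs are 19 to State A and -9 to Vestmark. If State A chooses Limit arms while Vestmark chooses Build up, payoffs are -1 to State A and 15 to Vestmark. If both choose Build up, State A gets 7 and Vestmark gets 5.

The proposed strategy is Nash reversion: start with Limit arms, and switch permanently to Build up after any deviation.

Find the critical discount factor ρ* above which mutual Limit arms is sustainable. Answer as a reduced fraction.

9/10

State A's threshold: (19−9)/(19−7) = 5/6.
Vestmark's threshold: (15−6)/(15−5) = 9/10.
5/6 < 9/10, so Vestmark binds and ρ* = 9/10.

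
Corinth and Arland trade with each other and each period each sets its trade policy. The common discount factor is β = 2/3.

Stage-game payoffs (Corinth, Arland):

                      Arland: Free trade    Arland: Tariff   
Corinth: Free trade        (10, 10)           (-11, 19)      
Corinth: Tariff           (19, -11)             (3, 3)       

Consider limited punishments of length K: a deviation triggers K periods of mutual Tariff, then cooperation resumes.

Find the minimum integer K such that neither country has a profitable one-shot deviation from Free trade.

3

No profitable deviation requires (10−3)(β+…+β^K) ≥ 19−10, i.e. β+…+β^K ≥ 9/7 ≈ 1.2857.
With β = 2/3, the partial sums are K=1: 0.6667, K=2: 1.1111, K=3: 1.4074.
K = 3 is the first length at which the sum reaches 1.2857.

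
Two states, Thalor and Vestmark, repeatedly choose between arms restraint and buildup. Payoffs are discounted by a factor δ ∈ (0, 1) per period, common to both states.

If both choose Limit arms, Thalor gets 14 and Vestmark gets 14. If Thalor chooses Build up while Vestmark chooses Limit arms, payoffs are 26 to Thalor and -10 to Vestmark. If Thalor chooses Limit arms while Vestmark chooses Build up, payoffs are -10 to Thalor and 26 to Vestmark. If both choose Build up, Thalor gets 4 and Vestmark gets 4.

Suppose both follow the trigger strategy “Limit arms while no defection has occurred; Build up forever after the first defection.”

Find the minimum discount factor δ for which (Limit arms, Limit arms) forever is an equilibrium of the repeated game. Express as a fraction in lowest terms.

6/11

Cooperation forever yields 14 each period: 14/(1−δ).
Deviating yields 26 once, then 4 forever: 26 + 4δ/(1−δ).
No profitable deviation requires 14/(1−δ) ≥ 26 + 4δ/(1−δ).
Multiplying by (1−δ): 14 ≥ 26(1−δ) + 4δ = 26 − 22δ.
So 22δ ≥ 12, i.e. δ ≥ 12/22 = 6/11.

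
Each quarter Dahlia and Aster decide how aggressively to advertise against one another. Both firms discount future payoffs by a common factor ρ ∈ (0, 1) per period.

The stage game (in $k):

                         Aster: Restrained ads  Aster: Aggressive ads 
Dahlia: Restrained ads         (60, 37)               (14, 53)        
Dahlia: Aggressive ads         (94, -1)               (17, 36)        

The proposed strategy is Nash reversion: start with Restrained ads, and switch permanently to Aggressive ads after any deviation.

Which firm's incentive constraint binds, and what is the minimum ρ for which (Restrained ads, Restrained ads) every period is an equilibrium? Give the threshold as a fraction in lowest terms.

For Dahlia: deviation gain 94−60 = 34, per-period punishment loss 60−17 = 43. IC gives ρ ≥ 34/77.
For Aster: gain 16, loss 1 per period, so ρ ≥ 16/17.
The tighter constraint is Aster's, so cooperation needs ρ ≥ 16/17.

Aster; ρ ≥ 16/17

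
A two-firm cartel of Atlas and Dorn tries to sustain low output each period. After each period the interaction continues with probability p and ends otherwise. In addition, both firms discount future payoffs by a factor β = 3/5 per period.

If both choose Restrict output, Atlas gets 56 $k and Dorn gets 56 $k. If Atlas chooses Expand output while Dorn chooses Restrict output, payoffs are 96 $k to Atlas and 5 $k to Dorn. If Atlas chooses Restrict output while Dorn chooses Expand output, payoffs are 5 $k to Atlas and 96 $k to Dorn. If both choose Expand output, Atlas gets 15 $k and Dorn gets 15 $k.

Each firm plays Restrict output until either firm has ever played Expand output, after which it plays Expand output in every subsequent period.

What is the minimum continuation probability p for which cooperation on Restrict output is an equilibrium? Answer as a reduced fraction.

200/243

Expected continuation weight on next period's payoff is β·p = 3/5·p, which plays the role of the discount factor.
Cooperation requires 3/5·p ≥ (96−56)/(96−15) = 40/81, hence p ≥ 200/243.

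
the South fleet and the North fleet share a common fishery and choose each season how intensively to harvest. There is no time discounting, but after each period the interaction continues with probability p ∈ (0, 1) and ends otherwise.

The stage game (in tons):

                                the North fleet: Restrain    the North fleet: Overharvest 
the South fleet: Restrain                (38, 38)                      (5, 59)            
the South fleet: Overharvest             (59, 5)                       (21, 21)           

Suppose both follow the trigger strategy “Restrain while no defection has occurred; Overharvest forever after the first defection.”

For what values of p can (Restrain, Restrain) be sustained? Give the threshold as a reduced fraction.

With no time discounting, the continuation probability p plays the role of the discount factor.
Grim-trigger IC: 38/(1−p) ≥ 59 + 21p/(1−p) ⇒ p ≥ (59−38)/(59−21) = 21/38.

21/38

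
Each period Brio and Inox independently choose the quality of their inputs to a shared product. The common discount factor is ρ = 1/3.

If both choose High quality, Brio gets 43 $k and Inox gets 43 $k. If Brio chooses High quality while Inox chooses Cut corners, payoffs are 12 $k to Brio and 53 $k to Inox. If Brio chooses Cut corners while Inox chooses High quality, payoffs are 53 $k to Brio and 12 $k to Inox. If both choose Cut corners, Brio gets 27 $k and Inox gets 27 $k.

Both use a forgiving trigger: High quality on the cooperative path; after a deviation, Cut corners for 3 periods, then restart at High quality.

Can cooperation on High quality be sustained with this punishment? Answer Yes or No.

IC: ρ+…+ρ^3 ≥ (53−43)/(43−27) = 5/8.
At ρ = 1/3: partial sum = 0.4815 < 0.6250. Cooperation not sustainable.

No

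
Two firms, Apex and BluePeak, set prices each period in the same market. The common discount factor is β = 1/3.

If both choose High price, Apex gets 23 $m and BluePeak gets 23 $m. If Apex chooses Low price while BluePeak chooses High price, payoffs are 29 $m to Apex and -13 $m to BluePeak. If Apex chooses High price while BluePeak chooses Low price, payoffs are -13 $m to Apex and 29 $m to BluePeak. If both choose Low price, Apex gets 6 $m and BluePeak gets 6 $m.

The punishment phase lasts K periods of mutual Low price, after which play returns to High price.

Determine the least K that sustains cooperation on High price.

2

No profitable deviation requires (23−6)(β+…+β^K) ≥ 29−23, i.e. β+…+β^K ≥ 6/17 ≈ 0.3529.
With β = 1/3, the partial sums are K=1: 0.3333, K=2: 0.4444.
K = 2 is the first length at which the sum reaches 0.3529.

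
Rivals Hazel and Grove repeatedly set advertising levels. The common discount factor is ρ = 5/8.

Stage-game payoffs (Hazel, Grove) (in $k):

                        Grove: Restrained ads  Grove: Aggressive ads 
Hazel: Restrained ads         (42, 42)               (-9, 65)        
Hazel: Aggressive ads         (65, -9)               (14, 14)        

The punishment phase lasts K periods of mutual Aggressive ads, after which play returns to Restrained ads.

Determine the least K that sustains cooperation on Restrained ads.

No profitable deviation requires (42−14)(ρ+…+ρ^K) ≥ 65−42, i.e. ρ+…+ρ^K ≥ 23/28 ≈ 0.8214.
With ρ = 5/8, the partial sums are K=1: 0.6250, K=2: 1.0156.
K = 2 is the first length at which the sum reaches 0.8214.

2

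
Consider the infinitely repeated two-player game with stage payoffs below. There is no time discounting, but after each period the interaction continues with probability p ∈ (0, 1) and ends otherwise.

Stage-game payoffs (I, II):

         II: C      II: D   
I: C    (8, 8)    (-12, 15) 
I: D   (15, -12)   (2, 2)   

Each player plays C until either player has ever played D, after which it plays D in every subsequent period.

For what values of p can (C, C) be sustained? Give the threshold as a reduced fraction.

Expected cooperation value is 8 + p·8 + p²·8 + … = 8/(1−p); deviation gives 15 + p·2/(1−p).
8 ≥ 15(1−p) + 2p ⇒ 13p ≥ 7 ⇒ p ≥ 7/13.

7/13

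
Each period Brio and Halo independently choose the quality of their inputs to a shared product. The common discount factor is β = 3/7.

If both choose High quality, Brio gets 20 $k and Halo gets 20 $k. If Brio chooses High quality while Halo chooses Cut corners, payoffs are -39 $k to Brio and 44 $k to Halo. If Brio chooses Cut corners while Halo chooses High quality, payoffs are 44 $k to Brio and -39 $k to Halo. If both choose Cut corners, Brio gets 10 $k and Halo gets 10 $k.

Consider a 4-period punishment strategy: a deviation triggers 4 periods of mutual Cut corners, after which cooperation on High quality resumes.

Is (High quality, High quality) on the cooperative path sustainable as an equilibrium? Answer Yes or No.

Comparing payoff streams over the 5 periods until play realigns: cooperate → 20(1+β+…+β^4); deviate → 44 + 10(β+…+β^4).
Cooperation is sustained iff (20−10)(β+…+β^4) ≥ 44−20.
β+…+β^4 = 3/7·(1−(3/7)^4)/(1−3/7) = 0.7247, and (44−20)/(20−10) = 2.4000.
0.7247 < 2.4000, so cooperation is not sustainable.

No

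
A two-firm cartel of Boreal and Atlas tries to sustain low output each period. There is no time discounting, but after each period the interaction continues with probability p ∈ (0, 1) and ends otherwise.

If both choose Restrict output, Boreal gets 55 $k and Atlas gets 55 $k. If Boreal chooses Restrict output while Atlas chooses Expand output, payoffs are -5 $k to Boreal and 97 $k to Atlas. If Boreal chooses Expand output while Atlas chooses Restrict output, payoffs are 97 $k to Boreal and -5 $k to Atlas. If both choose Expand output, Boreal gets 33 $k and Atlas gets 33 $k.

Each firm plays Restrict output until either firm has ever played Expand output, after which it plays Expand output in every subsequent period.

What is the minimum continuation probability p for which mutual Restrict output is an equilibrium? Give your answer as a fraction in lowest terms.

With no time discounting, the continuation probability p plays the role of the discount factor.
Grim-trigger IC: 55/(1−p) ≥ 97 + 33p/(1−p) ⇒ p ≥ (97−55)/(97−33) = 21/32.

21/32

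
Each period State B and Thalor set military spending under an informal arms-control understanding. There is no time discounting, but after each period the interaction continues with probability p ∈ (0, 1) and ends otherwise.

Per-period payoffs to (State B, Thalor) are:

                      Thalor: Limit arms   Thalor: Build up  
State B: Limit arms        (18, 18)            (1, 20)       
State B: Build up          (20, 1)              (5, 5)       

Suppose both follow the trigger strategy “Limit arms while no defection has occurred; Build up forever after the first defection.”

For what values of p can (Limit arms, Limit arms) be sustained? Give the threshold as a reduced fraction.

2/15

Expected cooperation value is 18 + p·18 + p²·18 + … = 18/(1−p); deviation gives 20 + p·5/(1−p).
18 ≥ 20(1−p) + 5p ⇒ 15p ≥ 2 ⇒ p ≥ 2/15.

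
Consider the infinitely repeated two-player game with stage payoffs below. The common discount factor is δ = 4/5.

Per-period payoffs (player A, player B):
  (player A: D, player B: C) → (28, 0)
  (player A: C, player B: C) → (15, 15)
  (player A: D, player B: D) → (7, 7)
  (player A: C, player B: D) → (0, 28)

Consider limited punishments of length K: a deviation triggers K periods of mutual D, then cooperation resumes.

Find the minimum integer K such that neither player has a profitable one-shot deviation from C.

IC: δ(1−δ^K)/(1−δ) ≥ (28−15)/(15−7) = 13/8.
With δ = 4/5: need 1 − δ^K ≥ 13/8·(1−4/5)/(4/5), i.e. δ^K ≤ 0.5938.
Since (4/5)^2 = 0.6400 and (4/5)^3 = 0.5120, the smallest such K is 3.

3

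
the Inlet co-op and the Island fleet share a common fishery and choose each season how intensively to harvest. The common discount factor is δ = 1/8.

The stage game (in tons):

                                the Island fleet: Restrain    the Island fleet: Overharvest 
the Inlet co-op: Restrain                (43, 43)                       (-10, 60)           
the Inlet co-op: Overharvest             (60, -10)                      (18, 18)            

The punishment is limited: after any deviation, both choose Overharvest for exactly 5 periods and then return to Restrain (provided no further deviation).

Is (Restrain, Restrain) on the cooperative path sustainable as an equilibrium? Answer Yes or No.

No

Comparing payoff streams over the 6 periods until play realigns: cooperate → 43(1+δ+…+δ^5); deviate → 60 + 18(δ+…+δ^5).
Cooperation is sustained iff (43−18)(δ+…+δ^5) ≥ 60−43.
δ+…+δ^5 = 1/8·(1−(1/8)^5)/(1−1/8) = 0.1429, and (60−43)/(43−18) = 0.6800.
0.1429 < 0.6800, so cooperation is not sustainable.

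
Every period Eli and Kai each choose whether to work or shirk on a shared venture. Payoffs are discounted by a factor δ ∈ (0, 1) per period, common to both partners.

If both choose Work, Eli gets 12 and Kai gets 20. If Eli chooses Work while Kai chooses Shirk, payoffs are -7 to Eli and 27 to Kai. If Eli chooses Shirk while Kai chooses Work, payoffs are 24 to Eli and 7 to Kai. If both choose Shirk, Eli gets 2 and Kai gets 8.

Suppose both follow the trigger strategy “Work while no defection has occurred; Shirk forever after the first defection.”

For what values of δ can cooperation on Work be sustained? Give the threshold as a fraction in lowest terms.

6/11

For Eli: deviation gain 24−12 = 12, per-period punishment loss 12−2 = 10. IC gives δ ≥ 12/22 = 6/11.
For Kai: gain 7, loss 12 per period, so δ ≥ 7/19.
The tighter constraint is Eli's, so cooperation needs δ ≥ 6/11.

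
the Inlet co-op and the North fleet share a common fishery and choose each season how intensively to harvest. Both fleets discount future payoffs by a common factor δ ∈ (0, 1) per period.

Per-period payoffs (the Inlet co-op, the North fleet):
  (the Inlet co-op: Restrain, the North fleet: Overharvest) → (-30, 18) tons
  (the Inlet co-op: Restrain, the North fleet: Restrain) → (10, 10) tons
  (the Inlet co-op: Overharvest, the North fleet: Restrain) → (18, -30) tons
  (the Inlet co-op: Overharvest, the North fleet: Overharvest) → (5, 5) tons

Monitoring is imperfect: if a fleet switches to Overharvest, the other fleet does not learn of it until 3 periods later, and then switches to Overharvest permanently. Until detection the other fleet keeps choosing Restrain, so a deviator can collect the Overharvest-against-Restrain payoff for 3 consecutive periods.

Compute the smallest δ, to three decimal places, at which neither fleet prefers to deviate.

Deviating for the 3 undetected periods gains 18−10 = 8 per period over cooperation, then loses 10−5 = 5 per period forever once punishment starts.
Gain: 8(1 + δ + … + δ^2); loss: 5·δ^3/(1−δ).
No profitable deviation ⇔ 8(1−δ^3) ≤ 5·δ^3, i.e. δ^3 ≥ 8/(8+5) = 8/13.
Hence δ ≥ (8/13)^(1/3) ≈ 0.851.

0.851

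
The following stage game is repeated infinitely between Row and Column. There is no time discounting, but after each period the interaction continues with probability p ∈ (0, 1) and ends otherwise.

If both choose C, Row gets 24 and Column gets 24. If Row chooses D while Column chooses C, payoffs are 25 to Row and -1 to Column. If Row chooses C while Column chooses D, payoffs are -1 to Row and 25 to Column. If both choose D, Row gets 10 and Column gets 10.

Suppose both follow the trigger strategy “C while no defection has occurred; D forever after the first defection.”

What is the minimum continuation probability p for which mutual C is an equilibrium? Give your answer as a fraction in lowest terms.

1/15

With no time discounting, the continuation probability p plays the role of the discount factor.
Grim-trigger IC: 24/(1−p) ≥ 25 + 10p/(1−p) ⇒ p ≥ (25−24)/(25−10) = 1/15.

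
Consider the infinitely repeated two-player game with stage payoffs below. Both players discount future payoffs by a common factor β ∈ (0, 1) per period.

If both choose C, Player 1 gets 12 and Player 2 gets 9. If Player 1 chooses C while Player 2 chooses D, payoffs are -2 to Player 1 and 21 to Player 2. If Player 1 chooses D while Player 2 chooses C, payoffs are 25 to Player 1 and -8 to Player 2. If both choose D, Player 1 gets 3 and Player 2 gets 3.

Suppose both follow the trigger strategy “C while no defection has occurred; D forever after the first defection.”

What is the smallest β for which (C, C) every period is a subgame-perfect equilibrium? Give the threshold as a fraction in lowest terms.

2/3

Player 1's threshold: (25−12)/(25−3) = 13/22.
Player 2's threshold: (21−9)/(21−3) = 2/3.
13/22 < 2/3, so Player 2 binds and β* = 2/3.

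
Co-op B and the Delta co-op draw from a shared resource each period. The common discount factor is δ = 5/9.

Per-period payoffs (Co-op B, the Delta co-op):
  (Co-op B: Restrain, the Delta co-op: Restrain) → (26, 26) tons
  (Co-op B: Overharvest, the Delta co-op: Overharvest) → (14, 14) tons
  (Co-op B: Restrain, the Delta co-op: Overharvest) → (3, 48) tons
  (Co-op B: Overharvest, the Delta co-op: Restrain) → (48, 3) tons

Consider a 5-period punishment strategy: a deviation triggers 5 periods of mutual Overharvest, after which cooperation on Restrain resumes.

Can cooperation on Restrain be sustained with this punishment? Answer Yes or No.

A one-shot deviation gives 48 now, then 14 for 5 periods, then back to 26.
Gain from deviating: (48−26) today; loss: (26−14) in each of the next 5 periods.
No-deviation condition: (26−14)(δ+…+δ^5) ≥ 48−26, i.e. δ+…+δ^5 ≥ 11/6.
At δ = 5/9: δ+…+δ^5 = 1.1838 < 1.8333.
So cooperation is not sustainable.

No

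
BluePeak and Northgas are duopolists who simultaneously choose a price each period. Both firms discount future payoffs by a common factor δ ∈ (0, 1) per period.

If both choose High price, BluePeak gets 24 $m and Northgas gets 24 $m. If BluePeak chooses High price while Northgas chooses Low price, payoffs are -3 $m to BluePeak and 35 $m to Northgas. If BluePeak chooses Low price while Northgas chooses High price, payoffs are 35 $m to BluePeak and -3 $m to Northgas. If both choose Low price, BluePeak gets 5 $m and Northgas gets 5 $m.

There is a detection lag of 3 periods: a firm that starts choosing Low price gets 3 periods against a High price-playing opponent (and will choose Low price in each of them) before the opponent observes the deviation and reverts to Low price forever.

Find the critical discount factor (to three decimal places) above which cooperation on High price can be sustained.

0.716

A deviator earns 35 for 3 periods, then 5 forever; cooperating earns 24 forever. Multiplying the IC by (1−δ):
24 ≥ 35(1−δ^3) + 5δ^3, so 30·δ^3 ≥ 11 and δ^3 ≥ 11/30.
δ ≥ (11/30)^(1/3) ≈ 0.716.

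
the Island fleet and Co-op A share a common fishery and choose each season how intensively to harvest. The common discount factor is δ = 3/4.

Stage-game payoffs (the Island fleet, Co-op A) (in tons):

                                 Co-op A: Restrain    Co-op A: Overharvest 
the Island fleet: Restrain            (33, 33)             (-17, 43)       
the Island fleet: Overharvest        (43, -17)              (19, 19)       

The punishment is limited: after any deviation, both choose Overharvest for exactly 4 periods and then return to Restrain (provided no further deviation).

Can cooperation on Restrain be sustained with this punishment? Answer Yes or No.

Yes

IC: δ+…+δ^4 ≥ (43−33)/(33−19) = 5/7.
At δ = 3/4: partial sum = 2.0508 ≥ 0.7143. Cooperation sustainable.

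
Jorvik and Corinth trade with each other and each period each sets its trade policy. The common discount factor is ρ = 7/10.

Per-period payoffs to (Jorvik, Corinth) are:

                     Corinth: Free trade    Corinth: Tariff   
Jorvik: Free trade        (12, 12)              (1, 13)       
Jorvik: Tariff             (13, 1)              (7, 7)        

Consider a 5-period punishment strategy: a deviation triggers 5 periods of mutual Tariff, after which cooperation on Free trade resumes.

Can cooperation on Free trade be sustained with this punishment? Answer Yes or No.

Yes

A one-shot deviation gives 13 now, then 7 for 5 periods, then back to 12.
Gain from deviating: (13−12) today; loss: (12−7) in each of the next 5 periods.
No-deviation condition: (12−7)(ρ+…+ρ^5) ≥ 13−12, i.e. ρ+…+ρ^5 ≥ 1/5.
At ρ = 7/10: ρ+…+ρ^5 = 1.9412 ≥ 0.2000.
So cooperation is sustainable.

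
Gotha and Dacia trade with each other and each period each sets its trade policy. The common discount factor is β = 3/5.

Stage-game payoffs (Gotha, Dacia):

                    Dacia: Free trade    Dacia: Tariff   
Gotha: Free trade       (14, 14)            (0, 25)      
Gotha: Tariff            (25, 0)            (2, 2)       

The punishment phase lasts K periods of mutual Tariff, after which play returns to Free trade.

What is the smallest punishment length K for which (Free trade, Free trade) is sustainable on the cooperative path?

IC: β(1−β^K)/(1−β) ≥ (25−14)/(14−2) = 11/12.
With β = 3/5: need 1 − β^K ≥ 11/12·(1−3/5)/(3/5), i.e. β^K ≤ 0.3889.
Since (3/5)^1 = 0.6000 and (3/5)^2 = 0.3600, the smallest such K is 2.

2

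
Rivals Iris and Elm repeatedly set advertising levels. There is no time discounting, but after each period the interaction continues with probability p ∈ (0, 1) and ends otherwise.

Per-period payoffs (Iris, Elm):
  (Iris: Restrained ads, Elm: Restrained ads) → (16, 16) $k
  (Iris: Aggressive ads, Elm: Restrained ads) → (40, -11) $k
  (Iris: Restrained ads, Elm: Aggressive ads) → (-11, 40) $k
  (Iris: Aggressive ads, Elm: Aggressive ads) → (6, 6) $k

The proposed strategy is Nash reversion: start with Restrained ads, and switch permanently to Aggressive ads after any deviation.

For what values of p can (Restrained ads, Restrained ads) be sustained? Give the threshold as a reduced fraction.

With no time discounting, the continuation probability p plays the role of the discount factor.
Grim-trigger IC: 16/(1−p) ≥ 40 + 6p/(1−p) ⇒ p ≥ (40−16)/(40−6) = 12/17.

12/17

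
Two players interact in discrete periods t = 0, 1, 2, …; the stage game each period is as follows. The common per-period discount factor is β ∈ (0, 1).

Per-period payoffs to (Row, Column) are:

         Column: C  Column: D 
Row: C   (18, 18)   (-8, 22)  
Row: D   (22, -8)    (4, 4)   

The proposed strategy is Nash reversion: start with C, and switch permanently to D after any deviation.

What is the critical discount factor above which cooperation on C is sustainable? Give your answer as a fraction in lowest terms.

2/9

Cooperation forever yields 18 each period: 18/(1−β).
Deviating yields 22 once, then 4 forever: 22 + 4β/(1−β).
No profitable deviation requires 18/(1−β) ≥ 22 + 4β/(1−β).
Multiplying by (1−β): 18 ≥ 22(1−β) + 4β = 22 − 18β.
So 18β ≥ 4, i.e. β ≥ 4/18 = 2/9.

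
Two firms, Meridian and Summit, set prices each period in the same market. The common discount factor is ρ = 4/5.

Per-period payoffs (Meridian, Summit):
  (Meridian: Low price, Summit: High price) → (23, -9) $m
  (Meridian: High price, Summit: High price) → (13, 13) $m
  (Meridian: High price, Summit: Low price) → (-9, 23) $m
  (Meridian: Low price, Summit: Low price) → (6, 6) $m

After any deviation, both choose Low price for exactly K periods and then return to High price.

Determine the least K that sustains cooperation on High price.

IC: ρ(1−ρ^K)/(1−ρ) ≥ (23−13)/(13−6) = 10/7.
With ρ = 4/5: need 1 − ρ^K ≥ 10/7·(1−4/5)/(4/5), i.e. ρ^K ≤ 0.6429.
Since (4/5)^1 = 0.8000 and (4/5)^2 = 0.6400, the smallest such K is 2.

2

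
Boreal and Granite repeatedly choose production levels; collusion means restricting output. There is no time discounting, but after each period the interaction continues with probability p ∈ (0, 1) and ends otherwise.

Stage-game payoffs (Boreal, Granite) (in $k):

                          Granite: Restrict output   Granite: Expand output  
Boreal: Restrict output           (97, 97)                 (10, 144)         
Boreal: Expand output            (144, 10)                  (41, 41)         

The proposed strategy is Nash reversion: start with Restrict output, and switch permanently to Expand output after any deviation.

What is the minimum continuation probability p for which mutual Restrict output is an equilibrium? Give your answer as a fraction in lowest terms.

Expected cooperation value is 97 + p·97 + p²·97 + … = 97/(1−p); deviation gives 144 + p·41/(1−p).
97 ≥ 144(1−p) + 41p ⇒ 103p ≥ 47 ⇒ p ≥ 47/103.

47/103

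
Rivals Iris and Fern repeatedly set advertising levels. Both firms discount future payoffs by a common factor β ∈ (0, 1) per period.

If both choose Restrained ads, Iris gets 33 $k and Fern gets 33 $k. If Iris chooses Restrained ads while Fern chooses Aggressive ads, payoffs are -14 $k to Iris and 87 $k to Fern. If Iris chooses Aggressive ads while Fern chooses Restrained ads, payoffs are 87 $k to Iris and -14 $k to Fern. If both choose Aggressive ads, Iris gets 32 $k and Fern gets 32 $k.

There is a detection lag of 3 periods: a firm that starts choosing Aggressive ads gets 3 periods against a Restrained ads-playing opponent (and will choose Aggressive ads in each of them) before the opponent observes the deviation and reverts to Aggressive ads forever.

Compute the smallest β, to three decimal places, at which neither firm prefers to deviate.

0.994

Deviating for the 3 undetected periods gains 87−33 = 54 per period over cooperation, then loses 33−32 = 1 per period forever once punishment starts.
Gain: 54(1 + β + … + β^2); loss: 1·β^3/(1−β).
No profitable deviation ⇔ 54(1−β^3) ≤ 1·β^3, i.e. β^3 ≥ 54/(54+1) = 54/55.
Hence β ≥ (54/55)^(1/3) ≈ 0.994.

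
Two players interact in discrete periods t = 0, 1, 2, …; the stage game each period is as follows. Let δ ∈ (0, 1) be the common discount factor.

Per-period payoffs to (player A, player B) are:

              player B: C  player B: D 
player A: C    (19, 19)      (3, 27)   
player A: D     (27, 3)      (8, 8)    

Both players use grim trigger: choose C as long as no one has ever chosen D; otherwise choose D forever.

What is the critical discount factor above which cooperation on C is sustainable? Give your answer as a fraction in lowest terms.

8/19

One-period gain from deviating is 27 − 19 = 8. The loss is 19 − 8 = 11 in every subsequent period, with present value 11·δ/(1−δ).
Deviation is unprofitable when 11·δ/(1−δ) ≥ 8, i.e. δ/(1−δ) ≥ 8/11.
Equivalently δ ≥ 8/(8+11) = 8/19.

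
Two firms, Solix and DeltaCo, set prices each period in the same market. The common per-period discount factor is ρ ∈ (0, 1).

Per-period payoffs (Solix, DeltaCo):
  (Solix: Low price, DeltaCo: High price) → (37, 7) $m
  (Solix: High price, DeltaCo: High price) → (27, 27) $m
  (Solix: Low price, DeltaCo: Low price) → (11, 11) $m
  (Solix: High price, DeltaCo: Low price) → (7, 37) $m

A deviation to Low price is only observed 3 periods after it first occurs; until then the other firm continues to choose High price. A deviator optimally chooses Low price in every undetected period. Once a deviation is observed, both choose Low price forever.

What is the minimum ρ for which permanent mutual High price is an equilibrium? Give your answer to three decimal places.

0.727

Deviating for the 3 undetected periods gains 37−27 = 10 per period over cooperation, then loses 27−11 = 16 per period forever once punishment starts.
Gain: 10(1 + ρ + … + ρ^2); loss: 16·ρ^3/(1−ρ).
No profitable deviation ⇔ 10(1−ρ^3) ≤ 16·ρ^3, i.e. ρ^3 ≥ 10/(10+16) = 5/13.
Hence ρ ≥ (5/13)^(1/3) ≈ 0.727.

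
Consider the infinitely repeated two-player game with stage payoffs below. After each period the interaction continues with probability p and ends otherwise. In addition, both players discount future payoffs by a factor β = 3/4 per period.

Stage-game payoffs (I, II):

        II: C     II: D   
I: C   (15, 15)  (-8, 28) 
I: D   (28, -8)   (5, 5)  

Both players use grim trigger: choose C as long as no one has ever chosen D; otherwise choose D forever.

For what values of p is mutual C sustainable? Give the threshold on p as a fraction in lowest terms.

52/69

With continuation probability p and discount β, the effective per-period discount factor is βp.
Grim-trigger IC: βp ≥ (28−15)/(28−5) = 13/23.
So p ≥ (13/23)/(3/4) = 52/69.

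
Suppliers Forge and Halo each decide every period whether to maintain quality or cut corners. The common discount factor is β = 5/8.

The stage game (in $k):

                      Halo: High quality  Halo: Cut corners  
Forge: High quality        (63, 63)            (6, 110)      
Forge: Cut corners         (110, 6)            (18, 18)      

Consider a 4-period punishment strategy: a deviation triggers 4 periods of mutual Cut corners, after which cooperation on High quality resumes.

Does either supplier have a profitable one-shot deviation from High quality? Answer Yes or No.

A one-shot deviation gives 110 now, then 18 for 4 periods, then back to 63.
Gain from deviating: (110−63) today; loss: (63−18) in each of the next 4 periods.
No-deviation condition: (63−18)(β+…+β^4) ≥ 110−63, i.e. β+…+β^4 ≥ 47/45.
At β = 5/8: β+…+β^4 = 1.4124 ≥ 1.0444.
So cooperation is sustainable.

No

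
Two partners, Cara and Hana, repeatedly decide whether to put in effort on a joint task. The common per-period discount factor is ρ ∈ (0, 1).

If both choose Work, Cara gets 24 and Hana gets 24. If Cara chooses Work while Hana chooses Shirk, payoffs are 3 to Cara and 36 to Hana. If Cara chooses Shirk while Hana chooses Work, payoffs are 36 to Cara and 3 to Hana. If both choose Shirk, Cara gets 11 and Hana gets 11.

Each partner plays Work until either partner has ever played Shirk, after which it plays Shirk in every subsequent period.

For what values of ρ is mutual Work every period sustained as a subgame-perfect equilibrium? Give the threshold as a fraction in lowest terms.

12/25

One-period gain from deviating is 36 − 24 = 12. The loss is 24 − 11 = 13 in every subsequent period, with present value 13·ρ/(1−ρ).
Deviation is unprofitable when 13·ρ/(1−ρ) ≥ 12, i.e. ρ/(1−ρ) ≥ 12/13.
Equivalently ρ ≥ 12/(12+13) = 12/25.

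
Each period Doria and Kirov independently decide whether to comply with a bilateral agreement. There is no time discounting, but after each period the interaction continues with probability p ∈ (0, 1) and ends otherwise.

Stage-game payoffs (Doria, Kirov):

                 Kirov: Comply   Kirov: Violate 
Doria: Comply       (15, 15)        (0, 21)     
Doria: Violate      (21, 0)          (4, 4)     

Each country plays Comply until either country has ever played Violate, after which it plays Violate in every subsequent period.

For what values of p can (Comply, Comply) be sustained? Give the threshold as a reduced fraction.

Expected cooperation value is 15 + p·15 + p²·15 + … = 15/(1−p); deviation gives 21 + p·4/(1−p).
15 ≥ 21(1−p) + 4p ⇒ 17p ≥ 6 ⇒ p ≥ 6/17.

6/17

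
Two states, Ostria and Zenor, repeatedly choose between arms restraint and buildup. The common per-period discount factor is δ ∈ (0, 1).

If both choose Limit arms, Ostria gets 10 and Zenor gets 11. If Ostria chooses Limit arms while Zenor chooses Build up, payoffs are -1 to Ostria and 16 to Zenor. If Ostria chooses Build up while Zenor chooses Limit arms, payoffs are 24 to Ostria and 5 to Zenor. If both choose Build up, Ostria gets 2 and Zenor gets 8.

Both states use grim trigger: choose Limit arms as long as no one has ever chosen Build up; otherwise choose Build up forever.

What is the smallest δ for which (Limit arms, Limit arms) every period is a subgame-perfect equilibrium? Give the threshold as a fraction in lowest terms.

7/11

For Ostria: deviation gain 24−10 = 14, per-period punishment loss 10−2 = 8. IC gives δ ≥ 14/22 = 7/11.
For Zenor: gain 5, loss 3 per period, so δ ≥ 5/8.
The tighter constraint is Ostria's, so cooperation needs δ ≥ 7/11.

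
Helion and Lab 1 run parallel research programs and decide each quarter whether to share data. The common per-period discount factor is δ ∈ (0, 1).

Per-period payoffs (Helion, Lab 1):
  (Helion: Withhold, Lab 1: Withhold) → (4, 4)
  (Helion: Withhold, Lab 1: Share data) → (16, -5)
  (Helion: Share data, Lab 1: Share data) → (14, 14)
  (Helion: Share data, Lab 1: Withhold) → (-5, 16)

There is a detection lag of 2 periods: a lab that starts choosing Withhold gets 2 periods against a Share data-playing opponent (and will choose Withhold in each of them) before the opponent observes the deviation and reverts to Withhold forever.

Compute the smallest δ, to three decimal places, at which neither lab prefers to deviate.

The best deviation is to choose Withhold for all 2 undetected periods, earning 16 each, then 4 forever once detected.
Deviation value: 16(1−δ^2)/(1−δ) + 4δ^2/(1−δ); cooperation value: 14/(1−δ).
IC: 14 ≥ 16(1−δ^2) + 4δ^2 = 16 − 12δ^2.
So δ^2 ≥ 2/12 = 1/6, giving δ ≥ (1/6)^(1/2) ≈ 0.408.

0.408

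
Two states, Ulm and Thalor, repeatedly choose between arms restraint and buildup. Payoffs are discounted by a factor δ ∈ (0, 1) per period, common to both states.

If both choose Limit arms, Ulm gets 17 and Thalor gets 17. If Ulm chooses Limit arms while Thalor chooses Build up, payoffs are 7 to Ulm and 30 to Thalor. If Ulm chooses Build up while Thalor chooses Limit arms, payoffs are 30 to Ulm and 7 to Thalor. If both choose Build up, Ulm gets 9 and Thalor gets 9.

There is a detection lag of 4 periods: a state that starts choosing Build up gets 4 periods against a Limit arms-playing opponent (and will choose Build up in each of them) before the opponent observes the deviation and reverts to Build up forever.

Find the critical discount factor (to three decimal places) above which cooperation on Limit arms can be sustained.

0.887

Deviating for the 4 undetected periods gains 30−17 = 13 per period over cooperation, then loses 17−9 = 8 per period forever once punishment starts.
Gain: 13(1 + δ + … + δ^3); loss: 8·δ^4/(1−δ).
No profitable deviation ⇔ 13(1−δ^4) ≤ 8·δ^4, i.e. δ^4 ≥ 13/(13+8) = 13/21.
Hence δ ≥ (13/21)^(1/4) ≈ 0.887.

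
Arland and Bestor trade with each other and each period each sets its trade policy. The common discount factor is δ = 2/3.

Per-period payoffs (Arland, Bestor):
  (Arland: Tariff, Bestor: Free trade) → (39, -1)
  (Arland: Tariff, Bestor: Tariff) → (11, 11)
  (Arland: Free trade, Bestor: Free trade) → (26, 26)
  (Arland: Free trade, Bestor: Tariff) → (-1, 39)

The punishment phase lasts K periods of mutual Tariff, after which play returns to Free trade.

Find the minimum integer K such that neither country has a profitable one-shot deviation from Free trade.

2

No profitable deviation requires (26−11)(δ+…+δ^K) ≥ 39−26, i.e. δ+…+δ^K ≥ 13/15 ≈ 0.8667.
With δ = 2/3, the partial sums are K=1: 0.6667, K=2: 1.1111.
K = 2 is the first length at which the sum reaches 0.8667.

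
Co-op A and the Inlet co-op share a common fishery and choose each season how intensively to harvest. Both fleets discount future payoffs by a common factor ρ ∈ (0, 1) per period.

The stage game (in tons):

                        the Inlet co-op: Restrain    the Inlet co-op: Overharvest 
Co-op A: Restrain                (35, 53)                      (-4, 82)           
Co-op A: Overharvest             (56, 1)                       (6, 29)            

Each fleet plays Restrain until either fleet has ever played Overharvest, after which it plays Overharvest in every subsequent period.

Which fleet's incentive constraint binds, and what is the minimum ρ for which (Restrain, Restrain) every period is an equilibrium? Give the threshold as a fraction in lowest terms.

the Inlet co-op; ρ ≥ 29/53

Co-op A: cooperation gives 35 each period; deviation gives 56 once then 6 forever.
  35/(1−ρ) ≥ 56 + 6ρ/(1−ρ) ⇒ ρ ≥ 21/50.
the Inlet co-op: cooperation gives 53 each period; deviation gives 82 once then 29 forever.
  ρ ≥ 29/53.
Both must hold, so the binding constraint is the Inlet co-op's: ρ ≥ 29/53.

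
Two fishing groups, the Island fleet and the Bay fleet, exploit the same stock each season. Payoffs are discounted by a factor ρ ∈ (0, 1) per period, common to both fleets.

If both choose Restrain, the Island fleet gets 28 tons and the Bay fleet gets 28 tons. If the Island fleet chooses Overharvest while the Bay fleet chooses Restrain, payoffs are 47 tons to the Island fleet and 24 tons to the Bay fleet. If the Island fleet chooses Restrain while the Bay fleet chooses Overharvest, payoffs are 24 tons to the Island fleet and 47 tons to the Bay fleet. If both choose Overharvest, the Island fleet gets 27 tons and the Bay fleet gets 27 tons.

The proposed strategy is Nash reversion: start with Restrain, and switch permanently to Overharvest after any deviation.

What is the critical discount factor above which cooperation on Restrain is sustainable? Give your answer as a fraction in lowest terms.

One-period gain from deviating is 47 − 28 = 19. The loss is 28 − 27 = 1 in every subsequent period, with present value 1·ρ/(1−ρ).
Deviation is unprofitable when 1·ρ/(1−ρ) ≥ 19, i.e. ρ/(1−ρ) ≥ 19.
Equivalently ρ ≥ 19/(19+1) = 19/20.

19/20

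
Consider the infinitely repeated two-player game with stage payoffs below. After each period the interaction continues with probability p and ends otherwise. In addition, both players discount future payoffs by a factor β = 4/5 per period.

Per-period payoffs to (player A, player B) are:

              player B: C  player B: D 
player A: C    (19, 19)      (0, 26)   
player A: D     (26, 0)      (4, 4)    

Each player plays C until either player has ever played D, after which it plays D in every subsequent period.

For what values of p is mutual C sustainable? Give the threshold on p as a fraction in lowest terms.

Expected continuation weight on next period's payoff is β·p = 4/5·p, which plays the role of the discount factor.
Cooperation requires 4/5·p ≥ (26−19)/(26−4) = 7/22, hence p ≥ 35/88.

35/88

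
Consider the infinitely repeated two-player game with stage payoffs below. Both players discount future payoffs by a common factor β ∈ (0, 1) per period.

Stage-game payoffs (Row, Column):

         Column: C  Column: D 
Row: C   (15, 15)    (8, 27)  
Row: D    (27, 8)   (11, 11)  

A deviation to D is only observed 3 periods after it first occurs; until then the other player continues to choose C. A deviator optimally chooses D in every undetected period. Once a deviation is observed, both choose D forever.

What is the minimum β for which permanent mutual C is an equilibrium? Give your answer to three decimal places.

0.909

Deviating for the 3 undetected periods gains 27−15 = 12 per period over cooperation, then loses 15−11 = 4 per period forever once punishment starts.
Gain: 12(1 + β + … + β^2); loss: 4·β^3/(1−β).
No profitable deviation ⇔ 12(1−β^3) ≤ 4·β^3, i.e. β^3 ≥ 12/(12+4) = 3/4.
Hence β ≥ (3/4)^(1/3) ≈ 0.909.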